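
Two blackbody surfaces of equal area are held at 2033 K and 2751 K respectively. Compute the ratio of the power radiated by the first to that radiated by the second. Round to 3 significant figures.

P₁/P₂ ≈ 0.298

With equal areas, P₁/P₂ = (T₁/T₂)⁴ = (2033/2751)⁴ = 0.298.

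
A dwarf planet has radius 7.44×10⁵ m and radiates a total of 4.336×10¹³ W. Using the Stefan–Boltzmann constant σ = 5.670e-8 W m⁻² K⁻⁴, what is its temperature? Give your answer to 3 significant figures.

T ≈ 102 K

Surface area A = 4πR² = 4π(7.44×10⁵ m)² = 6.95594×10¹² m².
P = σAT⁴ ⇒ T = (P/(σA))^(1/4) = (4.336×10¹³/(5.670×10⁻⁸×6.95594×10¹²))^(1/4) = 102 K.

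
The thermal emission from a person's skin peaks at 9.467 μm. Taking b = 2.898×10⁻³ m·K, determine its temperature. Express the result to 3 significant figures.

Wien's law gives T = b/λ_max = (2.898×10⁻³ m·K)/(9.467×10⁻⁶ m) = 306 K.

T ≈ 306 K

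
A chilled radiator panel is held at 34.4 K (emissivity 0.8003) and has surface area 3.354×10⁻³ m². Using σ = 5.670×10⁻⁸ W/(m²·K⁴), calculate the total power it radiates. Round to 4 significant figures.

P ≈ 2.131×10⁻⁴ W

Area A = 3.354×10⁻³ m².
P = εσAT⁴ = 0.8003 × 5.670×10⁻⁸ × 3.354×10⁻³ × (34.4)⁴ = 2.131×10⁻⁴ W.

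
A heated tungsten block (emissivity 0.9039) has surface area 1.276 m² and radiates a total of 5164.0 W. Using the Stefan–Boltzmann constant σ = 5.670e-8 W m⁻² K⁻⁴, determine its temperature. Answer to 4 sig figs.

Area A = 1.276 m².
P = εσAT⁴ ⇒ T = (P/(εσA))^(1/4) = (5164.0/(0.9039×5.670×10⁻⁸×1.276))^(1/4) = 530.1 K.

T ≈ 530.1 K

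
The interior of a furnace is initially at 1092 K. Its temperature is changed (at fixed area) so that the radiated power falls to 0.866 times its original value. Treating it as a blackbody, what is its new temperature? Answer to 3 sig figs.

T₂ ≈ 1.05×10³ K

P ∝ T⁴, so T₂/T₁ = (P₂/P₁)^(1/4) = (0.866)^(1/4) = 0.964672.
T₂ = 1092 × 0.964672 = 1.05×10³ K.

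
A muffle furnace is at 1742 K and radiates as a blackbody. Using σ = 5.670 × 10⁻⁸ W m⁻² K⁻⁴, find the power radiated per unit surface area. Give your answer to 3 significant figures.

Stefan–Boltzmann: I = σT⁴ = 5.670×10⁻⁸ × (1742)⁴ = 5.22×10⁵ W/m².

I ≈ 5.22×10⁵ W/m²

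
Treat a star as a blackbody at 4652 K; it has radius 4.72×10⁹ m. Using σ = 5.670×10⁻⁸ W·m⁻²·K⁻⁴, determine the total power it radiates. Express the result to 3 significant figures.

P ≈ 7.43×10²⁷ W

Surface area A = 4πR² = 4π(4.72×10⁹ m)² = 2.79959×10²⁰ m².
P = σAT⁴ = 5.670×10⁻⁸ × 2.79959×10²⁰ × (4652)⁴ = 7.43×10²⁷ W.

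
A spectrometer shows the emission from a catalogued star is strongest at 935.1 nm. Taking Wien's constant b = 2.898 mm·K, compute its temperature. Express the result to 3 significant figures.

Wien's law gives T = b/λ_max = (2.898×10⁻³ m·K)/(9.351×10⁻⁷ m) = 3.10×10³ K.

T ≈ 3.10×10³ K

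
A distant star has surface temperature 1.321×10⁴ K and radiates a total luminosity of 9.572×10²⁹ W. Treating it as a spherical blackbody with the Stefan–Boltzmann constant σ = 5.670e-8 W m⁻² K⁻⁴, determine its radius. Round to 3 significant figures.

L = 4πR²σT⁴ ⇒ R = √(L/(4πσT⁴)).
σT⁴ = 1.72661×10⁹ W/m², so R = √(9.572×10²⁹/(4π×1.72661×10⁹)) = 6.64×10⁹ m.

R ≈ 6.64×10⁹ m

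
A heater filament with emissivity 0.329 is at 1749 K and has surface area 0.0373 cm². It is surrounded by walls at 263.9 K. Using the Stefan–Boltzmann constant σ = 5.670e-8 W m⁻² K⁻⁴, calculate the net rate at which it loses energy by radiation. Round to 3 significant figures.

Net loss ≈ 0.651 W

Area A = 0.0373 cm² = 3.73×10⁻⁶ m².
Net radiated power P_net = εσA(T⁴ − T₀⁴) = 0.329×5.670×10⁻⁸×3.73×10⁻⁶×(1749⁴ − 263.9⁴).
T⁴ − T₀⁴ = 9.35749×10¹² − 4.85018×10⁹ = 9.35264×10¹² K⁴, so P_net = 0.651 W.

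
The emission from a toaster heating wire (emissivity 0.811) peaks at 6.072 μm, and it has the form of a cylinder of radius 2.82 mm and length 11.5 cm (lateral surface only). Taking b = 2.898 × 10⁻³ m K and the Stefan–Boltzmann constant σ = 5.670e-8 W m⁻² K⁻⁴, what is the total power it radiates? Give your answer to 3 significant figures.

Wien's law: T = b/λ_max = 2.898×10⁻³/6.072×10⁻⁶ = 477.273 K.
Lateral area A = 2πrL = 2π×2.82×10⁻³×0.115 = 2.03764×10⁻³ m².
Then P = εσAT⁴ = 0.811×5.670×10⁻⁸×2.03764×10⁻³×(477.273)⁴ = 4.86 W.

P ≈ 4.86 W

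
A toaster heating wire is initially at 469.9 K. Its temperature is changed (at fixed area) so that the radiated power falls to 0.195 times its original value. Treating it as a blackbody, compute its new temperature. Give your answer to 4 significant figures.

T₂ ≈ 312.3 K

P ∝ T⁴, so T₂/T₁ = (P₂/P₁)^(1/4) = (0.195)^(1/4) = 0.664521.
T₂ = 469.9 × 0.664521 = 312.3 K.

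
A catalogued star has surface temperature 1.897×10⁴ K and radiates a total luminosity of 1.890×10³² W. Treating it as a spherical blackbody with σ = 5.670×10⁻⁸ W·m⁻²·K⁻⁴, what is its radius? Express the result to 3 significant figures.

L = 4πR²σT⁴ ⇒ R = √(L/(4πσT⁴)).
σT⁴ = 7.34264×10⁹ W/m², so R = √(1.890×10³²/(4π×7.34264×10⁹)) = 4.53×10¹⁰ m.

R ≈ 4.53×10¹⁰ m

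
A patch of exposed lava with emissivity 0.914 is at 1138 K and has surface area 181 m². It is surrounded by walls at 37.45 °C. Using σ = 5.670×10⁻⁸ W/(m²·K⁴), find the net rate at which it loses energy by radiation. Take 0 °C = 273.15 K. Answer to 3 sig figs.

Surroundings: T = 37.45 °C + 273.15 = 310.60 K.
Area A = 181 m².
Net radiated power P_net = εσA(T⁴ − T₀⁴) = 0.914×5.670×10⁻⁸×181×(1138⁴ − 310.60⁴).
T⁴ − T₀⁴ = 1.67714×10¹² − 9.30692×10⁹ = 1.66783×10¹² K⁴, so P_net = 1.56×10⁷ W.

Net loss ≈ 1.56×10⁷ W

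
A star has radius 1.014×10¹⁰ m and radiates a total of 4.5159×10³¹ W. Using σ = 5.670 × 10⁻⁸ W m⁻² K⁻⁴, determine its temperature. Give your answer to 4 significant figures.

T ≈ 2.802×10⁴ K

Surface area A = 4πR² = 4π(1.014×10¹⁰ m)² = 1.29207×10²¹ m².
P = σAT⁴ ⇒ T = (P/(σA))^(1/4) = (4.5159×10³¹/(5.670×10⁻⁸×1.29207×10²¹))^(1/4) = 2.802×10⁴ K.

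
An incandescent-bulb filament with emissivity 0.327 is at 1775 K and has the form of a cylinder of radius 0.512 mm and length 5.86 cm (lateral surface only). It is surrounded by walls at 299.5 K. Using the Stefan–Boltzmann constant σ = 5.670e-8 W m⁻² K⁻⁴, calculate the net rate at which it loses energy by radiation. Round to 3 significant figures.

Net loss ≈ 34.7 W

Lateral area A = 2πrL = 2π×5.12×10⁻⁴×0.0586 = 1.88516×10⁻⁴ m².
Net radiated power P_net = εσA(T⁴ − T₀⁴) = 0.327×5.670×10⁻⁸×1.88516×10⁻⁴×(1775⁴ − 299.5⁴).
T⁴ − T₀⁴ = 9.92644×10¹² − 8.04613×10⁹ = 9.91839×10¹² K⁴, so P_net = 34.7 W.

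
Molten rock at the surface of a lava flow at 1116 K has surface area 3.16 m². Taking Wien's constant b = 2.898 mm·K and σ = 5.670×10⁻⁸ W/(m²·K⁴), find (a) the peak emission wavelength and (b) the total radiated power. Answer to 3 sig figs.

(a) λ_max = b/T = 2.898×10⁻³/1116 = 2.597×10⁻⁶ m = 2.60 μm.
Area A = 3.16 m².
(b) P = σAT⁴ = 5.670×10⁻⁸×3.16×(1116)⁴ = 2.78×10⁵ W.

λ_max ≈ 2.60 μm; P ≈ 2.78×10⁵ W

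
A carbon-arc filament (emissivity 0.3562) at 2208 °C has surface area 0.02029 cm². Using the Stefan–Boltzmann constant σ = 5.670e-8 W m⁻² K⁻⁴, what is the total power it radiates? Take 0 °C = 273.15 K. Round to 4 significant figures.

P ≈ 1.553 W

T = 2208 °C + 273.15 = 2481.15 K.
Area A = 0.02029 cm² = 2.029×10⁻⁶ m².
P = εσAT⁴ = 0.3562 × 5.670×10⁻⁸ × 2.029×10⁻⁶ × (2481.15)⁴ = 1.553 W.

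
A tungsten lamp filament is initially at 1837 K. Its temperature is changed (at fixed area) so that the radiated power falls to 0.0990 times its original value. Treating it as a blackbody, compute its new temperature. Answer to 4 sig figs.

T₂ ≈ 1030 K

P ∝ T⁴, so T₂/T₁ = (P₂/P₁)^(1/4) = (0.0990)^(1/4) = 0.560930.
T₂ = 1837 × 0.560930 = 1030 K.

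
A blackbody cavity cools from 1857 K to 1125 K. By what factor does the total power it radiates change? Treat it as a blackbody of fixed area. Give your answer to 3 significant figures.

P ∝ T⁴, so P₂/P₁ = (T₂/T₁)⁴ = (1125/1857)⁴ = (0.605816)⁴ = 0.135.

P₂/P₁ ≈ 0.135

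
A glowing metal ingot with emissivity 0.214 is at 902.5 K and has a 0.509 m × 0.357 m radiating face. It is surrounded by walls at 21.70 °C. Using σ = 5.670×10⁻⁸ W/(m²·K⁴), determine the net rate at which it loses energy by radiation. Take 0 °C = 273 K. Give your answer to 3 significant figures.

Net loss ≈ 1.45×10³ W

Surroundings: T = 21.70 °C + 273 = 294.70 K.
Area A = 0.509 × 0.357 = 0.181713 m².
Net radiated power P_net = εσA(T⁴ − T₀⁴) = 0.214×5.670×10⁻⁸×0.181713×(902.5⁴ − 294.70⁴).
T⁴ − T₀⁴ = 6.63420×10¹¹ − 7.54259×10⁹ = 6.55877×10¹¹ K⁴, so P_net = 1.45×10³ W.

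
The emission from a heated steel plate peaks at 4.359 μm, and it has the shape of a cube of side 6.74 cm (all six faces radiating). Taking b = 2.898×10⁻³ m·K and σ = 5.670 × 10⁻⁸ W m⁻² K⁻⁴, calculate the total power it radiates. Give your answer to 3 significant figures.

Wien's law: T = b/λ_max = 2.898×10⁻³/4.359×10⁻⁶ = 664.831 K.
Area A = 6s² = 6×(0.0674 m)² = 0.0272566 m².
Then P = σAT⁴ = 5.670×10⁻⁸×0.0272566×(664.831)⁴ = 302 W.

P ≈ 302 W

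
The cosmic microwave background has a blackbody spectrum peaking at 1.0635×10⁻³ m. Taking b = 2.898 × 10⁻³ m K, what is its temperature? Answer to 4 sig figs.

Wien's law gives T = b/λ_max = (2.898×10⁻³ m·K)/(1.0635×10⁻³ m) = 2.725 K.

T ≈ 2.725 K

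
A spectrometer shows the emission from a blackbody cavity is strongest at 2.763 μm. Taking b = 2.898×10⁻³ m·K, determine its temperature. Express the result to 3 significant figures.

Wien's law gives T = b/λ_max = (2.898×10⁻³ m·K)/(2.763×10⁻⁶ m) = 1.05×10³ K.

T ≈ 1.05×10³ K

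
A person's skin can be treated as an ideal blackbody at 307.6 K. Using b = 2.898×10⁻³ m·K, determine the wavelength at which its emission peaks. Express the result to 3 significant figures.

Wien's displacement law: λ_max = b/T = (2.898×10⁻³ m·K)/(307.6 K) = 9.421×10⁻⁶ m.
That is 9.42 μm, in the infrared range.

λ_max ≈ 9.42 μm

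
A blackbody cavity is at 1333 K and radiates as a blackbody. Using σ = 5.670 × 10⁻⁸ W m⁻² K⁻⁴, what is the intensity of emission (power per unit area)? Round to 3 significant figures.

I ≈ 1.79×10⁵ W/m²

Stefan–Boltzmann: I = σT⁴ = 5.670×10⁻⁸ × (1333)⁴ = 1.79×10⁵ W/m².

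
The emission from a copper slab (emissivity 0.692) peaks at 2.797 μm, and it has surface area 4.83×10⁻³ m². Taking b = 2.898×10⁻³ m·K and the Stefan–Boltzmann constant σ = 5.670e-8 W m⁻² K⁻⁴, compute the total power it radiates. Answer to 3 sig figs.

Wien's law: T = b/λ_max = 2.898×10⁻³/2.797×10⁻⁶ = 1036.11 K.
Area A = 4.83×10⁻³ m².
Then P = εσAT⁴ = 0.692×5.670×10⁻⁸×4.83×10⁻³×(1036.11)⁴ = 218 W.

P ≈ 218 W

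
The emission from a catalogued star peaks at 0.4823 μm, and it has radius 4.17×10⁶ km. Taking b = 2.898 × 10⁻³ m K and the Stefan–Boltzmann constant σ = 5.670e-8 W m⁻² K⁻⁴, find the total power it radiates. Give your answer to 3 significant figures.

Wien's law: T = b/λ_max = 2.898×10⁻³/4.823×10⁻⁷ = 6008.71 K.
Surface area A = 4πR² = 4π(4.17×10⁹ m)² = 2.18515×10²⁰ m².
Then P = σAT⁴ = 5.670×10⁻⁸×2.18515×10²⁰×(6008.71)⁴ = 1.62×10²⁸ W.

P ≈ 1.62×10²⁸ W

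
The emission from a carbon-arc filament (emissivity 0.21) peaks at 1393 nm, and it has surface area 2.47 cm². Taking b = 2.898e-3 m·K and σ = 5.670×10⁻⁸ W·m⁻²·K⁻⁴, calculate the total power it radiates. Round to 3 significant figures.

Wien's law: T = b/λ_max = 2.898×10⁻³/1.393×10⁻⁶ = 2080.40 K.
Area A = 2.47 cm² = 2.47×10⁻⁴ m².
Then P = εσAT⁴ = 0.21×5.670×10⁻⁸×2.47×10⁻⁴×(2080.40)⁴ = 55.1 W.

P ≈ 55.1 W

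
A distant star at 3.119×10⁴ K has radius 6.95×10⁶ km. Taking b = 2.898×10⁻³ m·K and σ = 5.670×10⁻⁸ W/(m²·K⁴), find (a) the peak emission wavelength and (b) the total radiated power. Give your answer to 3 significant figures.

λ_max ≈ 92.9 nm; P ≈ 3.26×10³¹ W

(a) λ_max = b/T = 2.898×10⁻³/3.119×10⁴ = 9.291×10⁻⁸ m = 92.9 nm.
Surface area A = 4πR² = 4π(6.95×10⁹ m)² = 6.06987×10²⁰ m².
(b) P = σAT⁴ = 5.670×10⁻⁸×6.06987×10²⁰×(3.119×10⁴)⁴ = 3.26×10³¹ W.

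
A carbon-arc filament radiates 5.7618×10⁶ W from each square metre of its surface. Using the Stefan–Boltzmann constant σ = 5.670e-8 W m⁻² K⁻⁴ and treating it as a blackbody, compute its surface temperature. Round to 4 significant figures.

I = σT⁴, so T = (I/σ)^(1/4) = (5.7618×10⁶/(5.670×10⁻⁸))^(1/4) = 3175 K.

T ≈ 3175 K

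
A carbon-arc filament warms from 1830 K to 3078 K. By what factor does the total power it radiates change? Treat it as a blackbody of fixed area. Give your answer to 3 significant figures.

P ∝ T⁴, so P₂/P₁ = (T₂/T₁)⁴ = (3078/1830)⁴ = (1.68197)⁴ = 8.00.

P₂/P₁ ≈ 8.00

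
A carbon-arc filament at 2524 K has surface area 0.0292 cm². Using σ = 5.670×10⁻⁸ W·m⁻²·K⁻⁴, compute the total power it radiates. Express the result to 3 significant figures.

Area A = 0.0292 cm² = 2.92×10⁻⁶ m².
P = σAT⁴ = 5.670×10⁻⁸ × 2.92×10⁻⁶ × (2524)⁴ = 6.72 W.

P ≈ 6.72 W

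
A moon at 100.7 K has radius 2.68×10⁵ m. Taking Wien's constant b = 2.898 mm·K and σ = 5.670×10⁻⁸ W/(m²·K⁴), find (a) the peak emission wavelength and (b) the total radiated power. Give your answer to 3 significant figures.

λ_max ≈ 28.8 μm; P ≈ 5.26×10¹² W

(a) λ_max = b/T = 2.898×10⁻³/100.7 = 2.878×10⁻⁵ m = 28.8 μm.
Surface area A = 4πR² = 4π(2.68×10⁵ m)² = 9.02567×10¹¹ m².
(b) P = σAT⁴ = 5.670×10⁻⁸×9.02567×10¹¹×(100.7)⁴ = 5.26×10¹² W.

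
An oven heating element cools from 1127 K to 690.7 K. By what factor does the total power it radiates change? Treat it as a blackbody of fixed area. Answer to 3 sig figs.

P ∝ T⁴, so P₂/P₁ = (T₂/T₁)⁴ = (690.7/1127)⁴ = (0.612866)⁴ = 0.141.

P₂/P₁ ≈ 0.141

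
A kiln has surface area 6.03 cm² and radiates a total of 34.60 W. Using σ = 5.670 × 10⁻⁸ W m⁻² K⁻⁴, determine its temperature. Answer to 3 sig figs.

T ≈ 1.00×10³ K

Area A = 6.03 cm² = 6.03×10⁻⁴ m².
P = σAT⁴ ⇒ T = (P/(σA))^(1/4) = (34.60/(5.670×10⁻⁸×6.03×10⁻⁴))^(1/4) = 1.00×10³ K.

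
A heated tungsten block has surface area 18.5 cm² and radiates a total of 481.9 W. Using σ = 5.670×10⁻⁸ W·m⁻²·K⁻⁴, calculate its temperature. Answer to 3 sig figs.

Area A = 18.5 cm² = 1.85×10⁻³ m².
P = σAT⁴ ⇒ T = (P/(σA))^(1/4) = (481.9/(5.670×10⁻⁸×1.85×10⁻³))^(1/4) = 1.46×10³ K.

T ≈ 1.46×10³ K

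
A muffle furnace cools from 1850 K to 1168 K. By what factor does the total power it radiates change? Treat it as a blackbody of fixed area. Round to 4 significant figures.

P₂/P₁ ≈ 0.1589

P ∝ T⁴, so P₂/P₁ = (T₂/T₁)⁴ = (1168/1850)⁴ = (0.631351)⁴ = 0.1589.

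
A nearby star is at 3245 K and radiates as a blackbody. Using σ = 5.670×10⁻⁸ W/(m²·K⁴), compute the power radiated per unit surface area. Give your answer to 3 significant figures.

Stefan–Boltzmann: I = σT⁴ = 5.670×10⁻⁸ × (3245)⁴ = 6.29×10⁶ W/m².

I ≈ 6.29×10⁶ W/m²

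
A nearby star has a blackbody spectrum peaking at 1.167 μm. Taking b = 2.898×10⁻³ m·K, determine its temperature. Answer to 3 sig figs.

Wien's law gives T = b/λ_max = (2.898×10⁻³ m·K)/(1.167×10⁻⁶ m) = 2.48×10³ K.

T ≈ 2.48×10³ K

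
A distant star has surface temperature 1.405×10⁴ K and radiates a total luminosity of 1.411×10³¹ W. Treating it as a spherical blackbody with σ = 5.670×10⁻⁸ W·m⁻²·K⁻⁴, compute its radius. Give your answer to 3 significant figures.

L = 4πR²σT⁴ ⇒ R = √(L/(4πσT⁴)).
σT⁴ = 2.20947×10⁹ W/m², so R = √(1.411×10³¹/(4π×2.20947×10⁹)) = 2.25×10¹⁰ m.

R ≈ 2.25×10¹⁰ m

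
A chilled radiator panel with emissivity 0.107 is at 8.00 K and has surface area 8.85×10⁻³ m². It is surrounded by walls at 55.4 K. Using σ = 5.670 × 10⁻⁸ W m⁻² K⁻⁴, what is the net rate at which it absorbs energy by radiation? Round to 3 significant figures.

Net gain ≈ 5.06×10⁻⁴ W

Area A = 8.85×10⁻³ m².
Net radiated power P_net = εσA(T⁴ − T₀⁴) = 0.107×5.670×10⁻⁸×8.85×10⁻³×(8.00⁴ − 55.4⁴).
T⁴ − T₀⁴ = 4096.00 − 9.41974×10⁶ = -9.41564×10⁶ K⁴, so P_net = -5.06×10⁻⁴ W — negative, meaning a net gain of 5.06×10⁻⁴ W.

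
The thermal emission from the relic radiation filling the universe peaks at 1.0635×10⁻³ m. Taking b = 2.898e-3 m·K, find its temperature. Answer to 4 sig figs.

Wien's law gives T = b/λ_max = (2.898×10⁻³ m·K)/(1.0635×10⁻³ m) = 2.725 K.

T ≈ 2.725 K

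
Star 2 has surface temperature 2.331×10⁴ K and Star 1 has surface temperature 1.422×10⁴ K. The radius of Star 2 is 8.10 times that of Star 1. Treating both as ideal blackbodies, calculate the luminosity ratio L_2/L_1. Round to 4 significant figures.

L_2/L_1 ≈ 473.7

L ∝ R²T⁴, so L_2/L_1 = (R_2/R_1)²(T_2/T_1)⁴ = (8.10)² × (2.331×10⁴/1.422×10⁴)⁴ = 65.61 × 7.22056 = 473.7.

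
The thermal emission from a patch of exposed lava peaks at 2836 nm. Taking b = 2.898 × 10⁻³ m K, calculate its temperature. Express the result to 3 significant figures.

Wien's law gives T = b/λ_max = (2.898×10⁻³ m·K)/(2.836×10⁻⁶ m) = 1.02×10³ K.

T ≈ 1.02×10³ K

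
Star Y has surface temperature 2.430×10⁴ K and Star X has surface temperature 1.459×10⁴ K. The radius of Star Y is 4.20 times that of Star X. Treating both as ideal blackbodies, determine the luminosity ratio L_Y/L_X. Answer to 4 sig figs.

L_Y/L_X ≈ 135.7

L ∝ R²T⁴, so L_Y/L_X = (R_Y/R_X)²(T_Y/T_X)⁴ = (4.20)² × (2.430×10⁴/1.459×10⁴)⁴ = 17.64 × 7.69492 = 135.7.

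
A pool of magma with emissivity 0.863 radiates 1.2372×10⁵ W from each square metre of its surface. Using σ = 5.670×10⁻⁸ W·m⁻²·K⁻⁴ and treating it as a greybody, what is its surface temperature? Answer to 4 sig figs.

T ≈ 1261 K

I = εσT⁴, so T = (I/εσ)^(1/4) = (1.2372×10⁵/(0.863×5.670×10⁻⁸))^(1/4) = 1261 K.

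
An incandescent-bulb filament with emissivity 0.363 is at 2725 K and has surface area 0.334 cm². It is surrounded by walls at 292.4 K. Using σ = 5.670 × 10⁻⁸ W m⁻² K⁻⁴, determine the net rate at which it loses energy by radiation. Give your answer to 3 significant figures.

Net loss ≈ 37.9 W

Area A = 0.334 cm² = 3.34×10⁻⁵ m².
Net radiated power P_net = εσA(T⁴ − T₀⁴) = 0.363×5.670×10⁻⁸×3.34×10⁻⁵×(2725⁴ − 292.4⁴).
T⁴ − T₀⁴ = 5.51399×10¹³ − 7.30987×10⁹ = 5.51326×10¹³ K⁴, so P_net = 37.9 W.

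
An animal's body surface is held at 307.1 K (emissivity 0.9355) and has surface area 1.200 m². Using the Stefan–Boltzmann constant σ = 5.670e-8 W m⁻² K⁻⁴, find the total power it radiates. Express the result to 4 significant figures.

P ≈ 566.1 W

Area A = 1.200 m².
P = εσAT⁴ = 0.9355 × 5.670×10⁻⁸ × 1.200 × (307.1)⁴ = 566.1 W.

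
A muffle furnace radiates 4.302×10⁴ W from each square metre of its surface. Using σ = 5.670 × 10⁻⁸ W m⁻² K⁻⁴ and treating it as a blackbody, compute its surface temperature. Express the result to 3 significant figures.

T ≈ 933 K

I = σT⁴, so T = (I/σ)^(1/4) = (4.302×10⁴/(5.670×10⁻⁸))^(1/4) = 933 K.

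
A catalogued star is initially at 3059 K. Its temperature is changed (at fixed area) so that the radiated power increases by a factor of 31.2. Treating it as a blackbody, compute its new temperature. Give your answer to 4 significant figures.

T₂ ≈ 7230 K

P ∝ T⁴, so T₂/T₁ = (P₂/P₁)^(1/4) = (31.2)^(1/4) = 2.36341.
T₂ = 3059 × 2.36341 = 7230 K.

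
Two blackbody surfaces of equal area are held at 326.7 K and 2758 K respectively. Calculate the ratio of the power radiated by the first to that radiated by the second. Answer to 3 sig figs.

With equal areas, P₁/P₂ = (T₁/T₂)⁴ = (326.7/2758)⁴ = 1.97×10⁻⁴.

P₁/P₂ ≈ 1.97×10⁻⁴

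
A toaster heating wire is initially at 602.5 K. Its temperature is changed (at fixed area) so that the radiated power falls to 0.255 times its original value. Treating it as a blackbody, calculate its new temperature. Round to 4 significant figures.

T₂ ≈ 428.1 K

P ∝ T⁴, so T₂/T₁ = (P₂/P₁)^(1/4) = (0.255)^(1/4) = 0.710616.
T₂ = 602.5 × 0.710616 = 428.1 K.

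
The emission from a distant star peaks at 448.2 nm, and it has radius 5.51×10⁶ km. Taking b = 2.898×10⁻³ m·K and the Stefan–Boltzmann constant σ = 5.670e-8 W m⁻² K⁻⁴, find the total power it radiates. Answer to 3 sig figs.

P ≈ 3.78×10²⁸ W

Wien's law: T = b/λ_max = 2.898×10⁻³/4.482×10⁻⁷ = 6465.86 K.
Surface area A = 4πR² = 4π(5.51×10⁹ m)² = 3.81516×10²⁰ m².
Then P = σAT⁴ = 5.670×10⁻⁸×3.81516×10²⁰×(6465.86)⁴ = 3.78×10²⁸ W.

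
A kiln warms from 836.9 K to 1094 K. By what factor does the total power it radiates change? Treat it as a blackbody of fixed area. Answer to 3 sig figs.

P ∝ T⁴, so P₂/P₁ = (T₂/T₁)⁴ = (1094/836.9)⁴ = (1.30721)⁴ = 2.92.

P₂/P₁ ≈ 2.92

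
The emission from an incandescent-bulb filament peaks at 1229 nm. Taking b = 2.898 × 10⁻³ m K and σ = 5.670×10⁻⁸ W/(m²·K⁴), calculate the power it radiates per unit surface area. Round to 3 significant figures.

Wien's law: T = b/λ_max = 2.898×10⁻³/1.229×10⁻⁶ = 2358.01 K.
Then I = σT⁴ = 5.670×10⁻⁸×(2358.01)⁴ = 1.75×10⁶ W/m².

I ≈ 1.75×10⁶ W/m²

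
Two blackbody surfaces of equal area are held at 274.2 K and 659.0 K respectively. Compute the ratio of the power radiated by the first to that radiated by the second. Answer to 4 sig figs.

P₁/P₂ ≈ 0.02997

With equal areas, P₁/P₂ = (T₁/T₂)⁴ = (274.2/659.0)⁴ = 0.02997.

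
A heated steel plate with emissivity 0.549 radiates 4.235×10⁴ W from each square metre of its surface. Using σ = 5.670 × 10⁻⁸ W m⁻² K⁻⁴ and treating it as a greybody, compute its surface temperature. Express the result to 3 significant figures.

T ≈ 1.08×10³ K

I = εσT⁴, so T = (I/εσ)^(1/4) = (4.235×10⁴/(0.549×5.670×10⁻⁸))^(1/4) = 1.08×10³ K.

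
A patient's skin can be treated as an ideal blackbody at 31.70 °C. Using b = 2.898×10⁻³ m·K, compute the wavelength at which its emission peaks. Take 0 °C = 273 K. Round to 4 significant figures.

T = 31.70 °C + 273 = 304.70 K.
Wien's displacement law: λ_max = b/T = (2.898×10⁻³ m·K)/(304.70 K) = 9.5110×10⁻⁶ m.
That is 9.511 μm, in the infrared range.

λ_max ≈ 9.511 μm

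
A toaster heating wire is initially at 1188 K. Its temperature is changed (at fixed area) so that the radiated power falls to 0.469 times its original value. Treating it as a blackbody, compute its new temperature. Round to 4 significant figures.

T₂ ≈ 983.1 K

P ∝ T⁴, so T₂/T₁ = (P₂/P₁)^(1/4) = (0.469)^(1/4) = 0.827548.
T₂ = 1188 × 0.827548 = 983.1 K.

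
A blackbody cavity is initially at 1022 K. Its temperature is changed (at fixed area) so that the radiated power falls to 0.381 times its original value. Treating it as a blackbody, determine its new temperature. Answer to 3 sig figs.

P ∝ T⁴, so T₂/T₁ = (P₂/P₁)^(1/4) = (0.381)^(1/4) = 0.785654.
T₂ = 1022 × 0.785654 = 803 K.

T₂ ≈ 803 K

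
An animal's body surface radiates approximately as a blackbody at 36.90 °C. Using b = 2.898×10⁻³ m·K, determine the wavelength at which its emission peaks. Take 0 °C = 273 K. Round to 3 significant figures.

T = 36.90 °C + 273 = 309.90 K.
Wien's displacement law: λ_max = b/T = (2.898×10⁻³ m·K)/(309.90 K) = 9.351×10⁻⁶ m.
That is 9.35 μm, in the infrared range.

λ_max ≈ 9.35 μm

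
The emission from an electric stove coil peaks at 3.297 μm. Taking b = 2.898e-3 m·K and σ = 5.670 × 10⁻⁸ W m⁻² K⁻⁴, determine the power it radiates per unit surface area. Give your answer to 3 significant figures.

Wien's law: T = b/λ_max = 2.898×10⁻³/3.297×10⁻⁶ = 878.981 K.
Then I = σT⁴ = 5.670×10⁻⁸×(878.981)⁴ = 3.38×10⁴ W/m².

I ≈ 3.38×10⁴ W/m²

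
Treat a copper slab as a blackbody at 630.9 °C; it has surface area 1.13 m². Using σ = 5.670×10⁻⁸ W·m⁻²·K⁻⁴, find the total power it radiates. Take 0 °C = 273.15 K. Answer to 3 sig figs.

T = 630.9 °C + 273.15 = 904.05 K.
Area A = 1.13 m².
P = σAT⁴ = 5.670×10⁻⁸ × 1.13 × (904.05)⁴ = 4.28×10⁴ W.

P ≈ 4.28×10⁴ W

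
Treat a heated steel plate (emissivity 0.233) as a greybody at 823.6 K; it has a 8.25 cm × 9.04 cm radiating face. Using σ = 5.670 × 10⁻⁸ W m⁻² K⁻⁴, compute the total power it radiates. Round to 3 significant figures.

Area A = 0.0825 × 0.0904 = 7.458×10⁻³ m².
P = εσAT⁴ = 0.233 × 5.670×10⁻⁸ × 7.458×10⁻³ × (823.6)⁴ = 45.3 W.

P ≈ 45.3 W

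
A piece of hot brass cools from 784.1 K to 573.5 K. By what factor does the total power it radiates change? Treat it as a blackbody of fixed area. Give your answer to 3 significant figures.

P ∝ T⁴, so P₂/P₁ = (T₂/T₁)⁴ = (573.5/784.1)⁴ = (0.731412)⁴ = 0.286.

P₂/P₁ ≈ 0.286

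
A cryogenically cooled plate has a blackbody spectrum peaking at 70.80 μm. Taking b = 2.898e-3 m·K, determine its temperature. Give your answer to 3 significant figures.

Wien's law gives T = b/λ_max = (2.898×10⁻³ m·K)/(7.080×10⁻⁵ m) = 40.9 K.

T ≈ 40.9 K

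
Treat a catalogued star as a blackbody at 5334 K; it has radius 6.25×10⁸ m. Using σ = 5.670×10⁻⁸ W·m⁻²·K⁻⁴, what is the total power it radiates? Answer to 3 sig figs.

P ≈ 2.25×10²⁶ W

Surface area A = 4πR² = 4π(6.25×10⁸ m)² = 4.90874×10¹⁸ m².
P = σAT⁴ = 5.670×10⁻⁸ × 4.90874×10¹⁸ × (5334)⁴ = 2.25×10²⁶ W.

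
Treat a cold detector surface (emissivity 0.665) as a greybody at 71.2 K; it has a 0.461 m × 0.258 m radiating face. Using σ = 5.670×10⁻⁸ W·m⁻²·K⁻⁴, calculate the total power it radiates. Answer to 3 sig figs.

P ≈ 0.115 W

Area A = 0.461 × 0.258 = 0.118938 m².
P = εσAT⁴ = 0.665 × 5.670×10⁻⁸ × 0.118938 × (71.2)⁴ = 0.115 W.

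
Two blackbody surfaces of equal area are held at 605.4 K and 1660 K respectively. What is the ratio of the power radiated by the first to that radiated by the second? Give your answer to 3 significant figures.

P₁/P₂ ≈ 0.0177

With equal areas, P₁/P₂ = (T₁/T₂)⁴ = (605.4/1660)⁴ = 0.0177.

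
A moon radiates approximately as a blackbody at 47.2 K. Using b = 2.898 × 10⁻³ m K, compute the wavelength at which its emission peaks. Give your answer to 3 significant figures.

Wien's displacement law: λ_max = b/T = (2.898×10⁻³ m·K)/(47.2 K) = 6.140×10⁻⁵ m.
That is 61.4 μm, in the infrared range.

λ_max ≈ 61.4 μm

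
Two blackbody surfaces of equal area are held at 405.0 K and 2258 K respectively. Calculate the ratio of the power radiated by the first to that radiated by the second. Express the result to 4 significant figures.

P₁/P₂ ≈ 1.035×10⁻³

With equal areas, P₁/P₂ = (T₁/T₂)⁴ = (405.0/2258)⁴ = 1.035×10⁻³.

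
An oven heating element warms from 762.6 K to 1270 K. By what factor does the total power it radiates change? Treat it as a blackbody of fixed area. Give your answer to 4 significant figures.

P₂/P₁ ≈ 7.692

P ∝ T⁴, so P₂/P₁ = (T₂/T₁)⁴ = (1270/762.6)⁴ = (1.66536)⁴ = 7.692.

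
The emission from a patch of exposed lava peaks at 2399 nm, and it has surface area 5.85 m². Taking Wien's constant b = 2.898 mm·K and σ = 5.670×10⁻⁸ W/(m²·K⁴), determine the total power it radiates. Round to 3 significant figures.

P ≈ 7.06×10⁵ W

Wien's law: T = b/λ_max = 2.898×10⁻³/2.399×10⁻⁶ = 1208.00 K.
Area A = 5.85 m².
Then P = σAT⁴ = 5.670×10⁻⁸×5.85×(1208.00)⁴ = 7.06×10⁵ W.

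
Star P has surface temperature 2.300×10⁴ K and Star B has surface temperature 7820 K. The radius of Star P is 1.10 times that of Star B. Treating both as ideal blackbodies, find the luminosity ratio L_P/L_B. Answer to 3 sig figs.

L_P/L_B ≈ 90.5

L ∝ R²T⁴, so L_P/L_B = (R_P/R_B)²(T_P/T_B)⁴ = (1.10)² × (2.300×10⁴/7820)⁴ = 1.21 × 74.8315 = 90.5.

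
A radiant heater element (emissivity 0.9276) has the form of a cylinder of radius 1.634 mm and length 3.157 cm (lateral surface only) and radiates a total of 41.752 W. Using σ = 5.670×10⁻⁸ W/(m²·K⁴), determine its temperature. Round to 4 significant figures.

Lateral area A = 2πrL = 2π×1.634×10⁻³×0.03157 = 3.24121×10⁻⁴ m².
P = εσAT⁴ ⇒ T = (P/(εσA))^(1/4) = (41.752/(0.9276×5.670×10⁻⁸×3.24121×10⁻⁴))^(1/4) = 1251 K.

T ≈ 1251 K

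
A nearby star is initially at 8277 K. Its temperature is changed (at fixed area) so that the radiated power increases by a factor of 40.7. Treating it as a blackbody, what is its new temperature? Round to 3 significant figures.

P ∝ T⁴, so T₂/T₁ = (P₂/P₁)^(1/4) = (40.7)^(1/4) = 2.52580.
T₂ = 8277 × 2.52580 = 2.09×10⁴ K.

T₂ ≈ 2.09×10⁴ K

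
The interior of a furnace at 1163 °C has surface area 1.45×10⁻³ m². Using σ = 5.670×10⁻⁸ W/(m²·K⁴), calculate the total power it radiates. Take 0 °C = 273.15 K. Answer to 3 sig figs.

T = 1163 °C + 273.15 = 1436.15 K.
Area A = 1.45×10⁻³ m².
P = σAT⁴ = 5.670×10⁻⁸ × 1.45×10⁻³ × (1436.15)⁴ = 350 W.

P ≈ 350 W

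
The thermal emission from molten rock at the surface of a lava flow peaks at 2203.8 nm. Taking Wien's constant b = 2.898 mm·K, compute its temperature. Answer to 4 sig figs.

Wien's law gives T = b/λ_max = (2.898×10⁻³ m·K)/(2.2038×10⁻⁶ m) = 1315 K.

T ≈ 1315 K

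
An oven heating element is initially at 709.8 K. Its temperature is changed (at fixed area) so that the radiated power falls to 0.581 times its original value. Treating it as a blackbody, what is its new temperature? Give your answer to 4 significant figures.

T₂ ≈ 619.7 K

P ∝ T⁴, so T₂/T₁ = (P₂/P₁)^(1/4) = (0.581)^(1/4) = 0.873060.
T₂ = 709.8 × 0.873060 = 619.7 K.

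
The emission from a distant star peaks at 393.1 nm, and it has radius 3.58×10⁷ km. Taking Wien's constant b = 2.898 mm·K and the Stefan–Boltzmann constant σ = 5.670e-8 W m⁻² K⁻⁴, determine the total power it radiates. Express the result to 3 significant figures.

Wien's law: T = b/λ_max = 2.898×10⁻³/3.931×10⁻⁷ = 7372.17 K.
Surface area A = 4πR² = 4π(3.58×10¹⁰ m)² = 1.61056×10²² m².
Then P = σAT⁴ = 5.670×10⁻⁸×1.61056×10²²×(7372.17)⁴ = 2.70×10³⁰ W.

P ≈ 2.70×10³⁰ W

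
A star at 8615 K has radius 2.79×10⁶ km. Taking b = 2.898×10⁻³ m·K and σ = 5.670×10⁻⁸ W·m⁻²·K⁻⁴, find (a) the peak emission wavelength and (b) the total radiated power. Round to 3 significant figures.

λ_max ≈ 0.336 μm; P ≈ 3.06×10²⁸ W

(a) λ_max = b/T = 2.898×10⁻³/8615 = 3.364×10⁻⁷ m = 0.336 μm.
Surface area A = 4πR² = 4π(2.79×10⁹ m)² = 9.78179×10¹⁹ m².
(b) P = σAT⁴ = 5.670×10⁻⁸×9.78179×10¹⁹×(8615)⁴ = 3.06×10²⁸ W.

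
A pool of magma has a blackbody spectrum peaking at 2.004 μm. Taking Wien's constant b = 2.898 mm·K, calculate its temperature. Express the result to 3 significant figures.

Wien's law gives T = b/λ_max = (2.898×10⁻³ m·K)/(2.004×10⁻⁶ m) = 1.45×10³ K.

T ≈ 1.45×10³ K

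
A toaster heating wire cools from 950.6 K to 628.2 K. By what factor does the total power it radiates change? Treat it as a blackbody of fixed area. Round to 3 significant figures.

P ∝ T⁴, so P₂/P₁ = (T₂/T₁)⁴ = (628.2/950.6)⁴ = (0.660846)⁴ = 0.191.

P₂/P₁ ≈ 0.191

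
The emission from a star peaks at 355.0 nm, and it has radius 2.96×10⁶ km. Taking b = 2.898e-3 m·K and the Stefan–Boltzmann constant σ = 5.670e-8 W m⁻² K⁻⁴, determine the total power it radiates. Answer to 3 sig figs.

Wien's law: T = b/λ_max = 2.898×10⁻³/3.550×10⁻⁷ = 8163.38 K.
Surface area A = 4πR² = 4π(2.96×10⁹ m)² = 1.10102×10²⁰ m².
Then P = σAT⁴ = 5.670×10⁻⁸×1.10102×10²⁰×(8163.38)⁴ = 2.77×10²⁸ W.

P ≈ 2.77×10²⁸ W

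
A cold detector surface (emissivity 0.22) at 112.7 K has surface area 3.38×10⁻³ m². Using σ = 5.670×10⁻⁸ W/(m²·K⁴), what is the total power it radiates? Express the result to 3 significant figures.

Area A = 3.38×10⁻³ m².
P = εσAT⁴ = 0.22 × 5.670×10⁻⁸ × 3.38×10⁻³ × (112.7)⁴ = 6.80×10⁻³ W.

P ≈ 6.80×10⁻³ W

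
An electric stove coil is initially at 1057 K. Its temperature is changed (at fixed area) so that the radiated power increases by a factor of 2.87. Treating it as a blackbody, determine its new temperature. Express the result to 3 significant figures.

T₂ ≈ 1.38×10³ K

P ∝ T⁴, so T₂/T₁ = (P₂/P₁)^(1/4) = (2.87)^(1/4) = 1.30158.
T₂ = 1057 × 1.30158 = 1.38×10³ K.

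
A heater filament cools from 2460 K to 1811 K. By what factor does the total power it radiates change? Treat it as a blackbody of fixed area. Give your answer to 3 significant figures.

P₂/P₁ ≈ 0.294

P ∝ T⁴, so P₂/P₁ = (T₂/T₁)⁴ = (1811/2460)⁴ = (0.736179)⁴ = 0.294.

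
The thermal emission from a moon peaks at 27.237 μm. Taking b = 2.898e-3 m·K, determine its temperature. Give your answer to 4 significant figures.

T ≈ 106.4 K

Wien's law gives T = b/λ_max = (2.898×10⁻³ m·K)/(2.7237×10⁻⁵ m) = 106.4 K.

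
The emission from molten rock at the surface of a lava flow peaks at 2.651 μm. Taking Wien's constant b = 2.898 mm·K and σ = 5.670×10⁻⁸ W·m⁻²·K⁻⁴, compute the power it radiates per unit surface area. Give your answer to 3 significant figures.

Wien's law: T = b/λ_max = 2.898×10⁻³/2.651×10⁻⁶ = 1093.17 K.
Then I = σT⁴ = 5.670×10⁻⁸×(1093.17)⁴ = 8.10×10⁴ W/m².

I ≈ 8.10×10⁴ W/m²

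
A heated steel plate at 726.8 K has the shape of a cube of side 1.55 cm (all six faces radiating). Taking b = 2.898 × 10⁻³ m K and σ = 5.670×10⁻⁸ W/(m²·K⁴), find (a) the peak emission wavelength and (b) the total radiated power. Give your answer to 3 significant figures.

(a) λ_max = b/T = 2.898×10⁻³/726.8 = 3.987×10⁻⁶ m = 3.99 μm.
Area A = 6s² = 6×(0.0155 m)² = 1.4415×10⁻³ m².
(b) P = σAT⁴ = 5.670×10⁻⁸×1.4415×10⁻³×(726.8)⁴ = 22.8 W.

λ_max ≈ 3.99 μm; P ≈ 22.8 W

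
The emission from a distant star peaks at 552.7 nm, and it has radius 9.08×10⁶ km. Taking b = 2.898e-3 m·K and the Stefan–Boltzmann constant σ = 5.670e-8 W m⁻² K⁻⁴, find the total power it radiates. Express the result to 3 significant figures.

P ≈ 4.44×10²⁸ W

Wien's law: T = b/λ_max = 2.898×10⁻³/5.527×10⁻⁷ = 5243.35 K.
Surface area A = 4πR² = 4π(9.08×10⁹ m)² = 1.03605×10²¹ m².
Then P = σAT⁴ = 5.670×10⁻⁸×1.03605×10²¹×(5243.35)⁴ = 4.44×10²⁸ W.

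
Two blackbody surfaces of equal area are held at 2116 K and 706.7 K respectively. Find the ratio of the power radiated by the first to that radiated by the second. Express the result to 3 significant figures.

With equal areas, P₁/P₂ = (T₁/T₂)⁴ = (2116/706.7)⁴ = 80.4.

P₁/P₂ ≈ 80.4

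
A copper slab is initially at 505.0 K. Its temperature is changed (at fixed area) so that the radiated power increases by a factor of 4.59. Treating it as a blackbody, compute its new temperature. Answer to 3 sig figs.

P ∝ T⁴, so T₂/T₁ = (P₂/P₁)^(1/4) = (4.59)^(1/4) = 1.46370.
T₂ = 505.0 × 1.46370 = 739 K.

T₂ ≈ 739 K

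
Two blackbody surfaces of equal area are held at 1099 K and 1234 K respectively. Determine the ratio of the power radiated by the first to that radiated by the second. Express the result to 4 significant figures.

With equal areas, P₁/P₂ = (T₁/T₂)⁴ = (1099/1234)⁴ = 0.6291.

P₁/P₂ ≈ 0.6291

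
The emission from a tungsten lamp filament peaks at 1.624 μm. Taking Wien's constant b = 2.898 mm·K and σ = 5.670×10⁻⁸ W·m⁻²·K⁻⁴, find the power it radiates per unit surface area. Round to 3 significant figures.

Wien's law: T = b/λ_max = 2.898×10⁻³/1.624×10⁻⁶ = 1784.48 K.
Then I = σT⁴ = 5.670×10⁻⁸×(1784.48)⁴ = 5.75×10⁵ W/m².

I ≈ 5.75×10⁵ W/m²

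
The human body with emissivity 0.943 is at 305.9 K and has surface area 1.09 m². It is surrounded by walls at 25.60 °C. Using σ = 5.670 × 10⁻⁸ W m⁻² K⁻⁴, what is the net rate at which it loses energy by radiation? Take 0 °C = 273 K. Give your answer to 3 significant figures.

Net loss ≈ 47.0 W

Surroundings: T = 25.60 °C + 273 = 298.60 K.
Area A = 1.09 m².
Net radiated power P_net = εσA(T⁴ − T₀⁴) = 0.943×5.670×10⁻⁸×1.09×(305.9⁴ − 298.60⁴).
T⁴ − T₀⁴ = 8.75625×10⁹ − 7.94986×10⁹ = 8.06390×10⁸ K⁴, so P_net = 47.0 W.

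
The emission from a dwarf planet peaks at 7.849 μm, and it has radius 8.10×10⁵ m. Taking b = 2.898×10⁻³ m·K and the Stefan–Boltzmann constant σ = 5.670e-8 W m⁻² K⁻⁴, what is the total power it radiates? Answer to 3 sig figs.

Wien's law: T = b/λ_max = 2.898×10⁻³/7.849×10⁻⁶ = 369.219 K.
Surface area A = 4πR² = 4π(8.10×10⁵ m)² = 8.24480×10¹² m².
Then P = σAT⁴ = 5.670×10⁻⁸×8.24480×10¹²×(369.219)⁴ = 8.69×10¹⁵ W.

P ≈ 8.69×10¹⁵ W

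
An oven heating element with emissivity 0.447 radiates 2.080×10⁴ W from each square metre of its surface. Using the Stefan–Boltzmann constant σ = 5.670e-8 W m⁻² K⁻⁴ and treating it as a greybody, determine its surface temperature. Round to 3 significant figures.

T ≈ 952 K

I = εσT⁴, so T = (I/εσ)^(1/4) = (2.080×10⁴/(0.447×5.670×10⁻⁸))^(1/4) = 952 K.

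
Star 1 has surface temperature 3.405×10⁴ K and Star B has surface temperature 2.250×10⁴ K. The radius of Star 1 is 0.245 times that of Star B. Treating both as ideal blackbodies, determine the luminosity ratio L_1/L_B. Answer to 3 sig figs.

L ∝ R²T⁴, so L_1/L_B = (R_1/R_B)²(T_1/T_B)⁴ = (0.245)² × (3.405×10⁴/2.250×10⁴)⁴ = 0.060025 × 5.24491 = 0.315.

L_1/L_B ≈ 0.315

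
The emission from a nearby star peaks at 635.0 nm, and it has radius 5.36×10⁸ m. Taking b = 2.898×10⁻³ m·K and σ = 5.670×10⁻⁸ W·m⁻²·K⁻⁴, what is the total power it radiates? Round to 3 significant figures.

P ≈ 8.88×10²⁵ W

Wien's law: T = b/λ_max = 2.898×10⁻³/6.350×10⁻⁷ = 4563.78 K.
Surface area A = 4πR² = 4π(5.36×10⁸ m)² = 3.61027×10¹⁸ m².
Then P = σAT⁴ = 5.670×10⁻⁸×3.61027×10¹⁸×(4563.78)⁴ = 8.88×10²⁵ W.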